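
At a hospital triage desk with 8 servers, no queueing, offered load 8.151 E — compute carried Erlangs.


B(8,8.151) = 0.243911 (Erlang-B)
Carried load = a(1 − B) = 8.151·(1 − 0.243911) = 8.151·0.756089 = 6.1629 E

Final: 6.1629 Erlangs


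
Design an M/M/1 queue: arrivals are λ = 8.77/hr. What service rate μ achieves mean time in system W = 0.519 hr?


W = 1/(μ−λ) ⇒ μ − λ = 1/W = 1/0.519 = 1.9268
μ = λ + 1/W = 8.77 + 1.9268 = 10.6968 per hr

Final: 10.6968 /hr


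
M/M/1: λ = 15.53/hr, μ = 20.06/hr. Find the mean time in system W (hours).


W = 1/(μ−λ) = 1/(20.06 − 15.53) = 1/4.53 = 0.2208 hr

Final: 0.2208 hr


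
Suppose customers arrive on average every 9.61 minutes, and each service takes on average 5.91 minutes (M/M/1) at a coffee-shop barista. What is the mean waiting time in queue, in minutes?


λ = 60/9.61 = 6.2435 /hr
μ = 60/5.91 = 10.1523 /hr
ρ = λ/μ = 6.2435/10.1523 = 0.6150
Wq = ρ/(μ−λ) = 0.6150/(10.1523−6.2435) = 0.15733 hr
In minutes: 0.15733·60 = 9.440 min

Final: 9.440 min


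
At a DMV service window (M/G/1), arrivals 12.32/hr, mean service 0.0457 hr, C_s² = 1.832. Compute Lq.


ρ = λ·E[S] = 12.32·0.0457 = 0.5630
Lq = ρ²(1+C_s²)/(2(1−ρ)) = 0.3170·(1+1.832)/(2·0.4370)
= 0.3170·2.8320/0.8740 = 1.02721

Final: 1.02721


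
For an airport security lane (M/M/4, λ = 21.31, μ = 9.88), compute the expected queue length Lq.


a = λ/μ = 2.1569; ρ = a/4 = 0.5392
P₀ = 0.109741
Lq = P₀·a^c·ρ / (c!·(1−ρ)²) = 0.109741·21.64243·0.5392/(24·0.21232)
= 0.25133

Final: 0.25133


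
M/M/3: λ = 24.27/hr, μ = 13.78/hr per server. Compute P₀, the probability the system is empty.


a = λ/μ = 24.27/13.78 = 1.7612; ρ = a/c = 0.5871
Σ_{k=0}^{2} a^k/k! (terms k=0..2) = 1.00000 + 1.76125 + 1.55100 = 4.31225
Tail: a^3/(3!(1−ρ)) = 5.46338/(6·0.4129) = 2.20520
P₀ = 1/(4.31225 + 2.20520) = 1/6.51744 = 0.153434

Final: 0.153434


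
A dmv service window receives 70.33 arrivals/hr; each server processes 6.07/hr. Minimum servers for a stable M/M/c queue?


Stability requires cμ > λ ⇔ c > λ/μ.
λ/μ = 70.33/6.07 = 11.5865
Minimum integer c = ⌊11.5865⌋ + 1 = 12
Check: 12·6.07 = 72.84 > 70.33, while 11·6.07 = 66.77 ≤ 70.33

Final: 12 servers


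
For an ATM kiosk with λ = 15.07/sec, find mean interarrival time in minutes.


Mean interarrival time = 1/λ = 1/15.07 second = 0.06636 second
In minutes: 0.06636 × 0.0166667 = 0.001106 min

Final: 0.001106 min


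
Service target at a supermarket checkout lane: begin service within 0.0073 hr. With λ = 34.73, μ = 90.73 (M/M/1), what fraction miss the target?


ρ = 34.73/90.73 = 0.3828
P(Wq > t) = ρ·e^{−(μ−λ)t} = 0.3828·e^{−0.4088}
= 0.3828·0.664447 = 0.254340

Final: 0.254340


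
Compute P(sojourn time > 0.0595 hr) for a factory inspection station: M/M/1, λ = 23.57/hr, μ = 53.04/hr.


W ~ Exponential(μ−λ) for M/M/1.
μ − λ = 53.04 − 23.57 = 29.4700
P(W > t) = e^{−(μ−λ)t} = e^{−1.7535} = 0.173173

Final: 0.173173


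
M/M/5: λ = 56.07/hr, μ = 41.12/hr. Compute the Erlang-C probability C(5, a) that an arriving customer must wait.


a = λ/μ = 1.3636; ρ = a/5 = 0.2727
P₀ = 0.255503 (from M/M/c formula)
C(c,a) = [a^c/(c!(1−ρ))]·P₀ = [4.71397/(120·0.7273)]·0.255503
= 0.05401·0.255503 = 0.013801

Final: 0.013801


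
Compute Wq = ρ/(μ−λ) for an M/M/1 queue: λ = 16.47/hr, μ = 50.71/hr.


ρ = 16.47/50.71 = 0.3248
Wq = ρ/(μ−λ) = 0.3248/(50.71 − 16.47) = 0.3248/34.24 = 0.009486 hr

Final: 0.009486 hr


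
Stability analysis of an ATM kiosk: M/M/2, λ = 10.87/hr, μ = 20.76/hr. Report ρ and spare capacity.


Total capacity cμ = 2·20.76 = 41.52/hr
ρ = λ/(cμ) = 10.87/41.52 = 0.2618
Stable ⇔ ρ < 1: YES
Spare capacity = cμ − λ = 41.52 − 10.87 = 30.65/hr

Final: ρ = 0.2618; stable; margin = 30.65/hr


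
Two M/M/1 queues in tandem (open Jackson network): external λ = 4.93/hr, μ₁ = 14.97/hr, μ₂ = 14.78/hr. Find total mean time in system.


Each node sees arrival rate λ = 4.93/hr (tandem ⇒ throughput preserved).
W₁ = 1/(μ₁−λ) = 1/(14.97−4.93) = 0.09960 hr
W₂ = 1/(μ₂−λ) = 1/(14.78−4.93) = 0.10152 hr
W_total = W₁ + W₂ = 0.09960 + 0.10152 = 0.20112 hr

Final: 0.20112 hr


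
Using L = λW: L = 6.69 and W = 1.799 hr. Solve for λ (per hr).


λ = L/W = 6.69/1.799 = 3.7187 /hr

Final: 3.7187 /hr


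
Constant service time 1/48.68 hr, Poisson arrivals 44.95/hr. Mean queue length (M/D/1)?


ρ = 44.95/48.68 = 0.9234
M/D/1: Lq = ρ²/(2(1−ρ)) = 0.8526/(2·0.07662) = 5.56378

Final: 5.56378


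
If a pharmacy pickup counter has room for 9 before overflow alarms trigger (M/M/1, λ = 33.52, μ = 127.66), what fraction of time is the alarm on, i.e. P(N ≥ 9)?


ρ = 33.52/127.66 = 0.2626
P(N ≥ n) = ρ^n = 0.2626^9 = 0.000005933

Final: 0.000005933


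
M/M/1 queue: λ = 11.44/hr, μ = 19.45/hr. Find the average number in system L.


ρ = λ/μ = 11.44/19.45 = 0.5882
L = ρ/(1−ρ) = 0.5882/(1 − 0.5882) = 0.5882/0.4118 = 1.4282

Final: 1.4282


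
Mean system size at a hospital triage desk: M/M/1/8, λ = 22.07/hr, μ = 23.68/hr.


ρ = 22.07/23.68 = 0.9320
L = ρ[1 − (K+1)ρ^K + Kρ^(K+1)] / [(1−ρ)(1−ρ^(K+1))]
Numerator: 0.9320·(1 − 9·0.569331 + 8·0.530623) = 0.112772
Denominator: (0.06799)·(0.469377) = 0.031913
L = 0.112772/0.031913 = 3.5337

Final: 3.5337


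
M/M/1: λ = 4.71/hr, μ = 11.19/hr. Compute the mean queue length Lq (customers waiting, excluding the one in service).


ρ = 4.71/11.19 = 0.4209
Lq = ρ²/(1−ρ) = 0.1772/0.5791 = 0.3059

Final: 0.3059


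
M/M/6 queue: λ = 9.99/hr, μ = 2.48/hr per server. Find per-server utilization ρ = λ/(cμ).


ρ = λ/(cμ) = 9.99/(6·2.48) = 9.99/14.88 = 0.6714

Final: 0.6714


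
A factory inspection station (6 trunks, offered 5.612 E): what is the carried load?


B(6,5.612) = 0.237195 (Erlang-B)
Carried load = a(1 − B) = 5.612·(1 − 0.237195) = 5.612·0.762805 = 4.2809 E

Final: 4.2809 Erlangs


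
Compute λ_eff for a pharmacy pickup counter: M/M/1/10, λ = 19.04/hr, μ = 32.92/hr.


ρ = 0.5784; P_K = (1−ρ)ρ^10/(1−ρ^11) = 0.001770
λ_eff = λ(1 − P_K) = 19.04·(1 − 0.001770) = 19.04·0.998230 = 19.0063 /hr

Final: 19.0063 /hr


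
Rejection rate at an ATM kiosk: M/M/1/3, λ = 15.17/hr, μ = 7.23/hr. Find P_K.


ρ = λ/μ = 15.17/7.23 = 2.0982
P_K = (1−ρ)ρ^K/(1−ρ^(K+1)) = (-1.0982·9.237232)/(1 − 19.381578)
= -10.144346/-18.381578 = 0.551876

Final: 0.551876


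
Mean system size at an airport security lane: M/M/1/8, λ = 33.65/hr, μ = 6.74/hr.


ρ = 33.65/6.74 = 4.9926
L = ρ[1 − (K+1)ρ^K + Kρ^(K+1)] / [(1−ρ)(1−ρ^(K+1))]
Numerator: 4.9926·(1 − 9·386012.506944 + 8·1927198.940456) = 59628798.322369
Denominator: (-3.9926)·(-1927197.940456) = 7694495.041199
L = 59628798.322369/7694495.041199 = 7.7495

Final: 7.7495


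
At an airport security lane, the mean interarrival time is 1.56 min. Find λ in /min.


λ = 1/(interarrival time) in consistent units.
1 minute = 1 min, so λ = 1/1.56 = 0.6410 per minute

Final: 0.6410 /min


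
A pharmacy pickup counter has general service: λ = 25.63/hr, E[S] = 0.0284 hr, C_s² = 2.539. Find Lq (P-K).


ρ = λ·E[S] = 25.63·0.0284 = 0.7279
Lq = ρ²(1+C_s²)/(2(1−ρ)) = 0.5298·(1+2.539)/(2·0.2721)
= 0.5298·3.5390/0.5442 = 3.44543

Final: 3.44543


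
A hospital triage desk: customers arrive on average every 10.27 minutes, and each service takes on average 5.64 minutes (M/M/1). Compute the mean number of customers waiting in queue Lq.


λ = 60/10.27 = 5.8423 /hr
μ = 60/5.64 = 10.6383 /hr
ρ = λ/μ = 5.8423/10.6383 = 0.5492
Lq = ρ²/(1−ρ) = 0.3016/0.4508 = 0.6690

Final: 0.6690


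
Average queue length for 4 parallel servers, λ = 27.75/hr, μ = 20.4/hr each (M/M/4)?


a = λ/μ = 1.3603; ρ = a/4 = 0.3401
P₀ = 0.255024
Lq = P₀·a^c·ρ / (c!·(1−ρ)²) = 0.255024·3.42398·0.3401/(24·0.43550)
= 0.02841

Final: 0.02841


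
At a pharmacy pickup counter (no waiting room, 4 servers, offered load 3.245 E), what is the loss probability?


B(c,a) = (a^c/c!) / Σ_{k=0}^{c} a^k/k!
a^4/4! = 4.620059
Σ terms (k=0..4): 1.00000 + 3.24500 + 5.26501 + 5.69499 + 4.62006 = 19.825060
B = 4.620059/19.825060 = 0.233041

Final: 0.233041


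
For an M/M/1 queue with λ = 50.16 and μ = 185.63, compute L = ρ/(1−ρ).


ρ = λ/μ = 50.16/185.63 = 0.2702
L = ρ/(1−ρ) = 0.2702/(1 − 0.2702) = 0.2702/0.7298 = 0.3703

Final: 0.3703


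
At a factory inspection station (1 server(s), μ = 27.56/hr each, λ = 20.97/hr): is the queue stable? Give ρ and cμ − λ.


Total capacity cμ = 1·27.56 = 27.56/hr
ρ = λ/(cμ) = 20.97/27.56 = 0.7609
Stable ⇔ ρ < 1: YES
Spare capacity = cμ − λ = 27.56 − 20.97 = 6.59/hr

Final: ρ = 0.7609; stable; margin = 6.59/hr


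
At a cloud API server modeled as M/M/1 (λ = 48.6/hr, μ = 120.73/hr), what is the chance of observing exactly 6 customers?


ρ = 48.6/120.73 = 0.4026
P_n = (1−ρ)·ρ^n = (1 − 0.4026)·0.4026^6 = 0.5974·0.004255 = 0.002542

Final: 0.002542


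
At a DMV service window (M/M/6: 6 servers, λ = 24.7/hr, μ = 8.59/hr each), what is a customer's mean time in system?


a = 2.8754; ρ = 0.4792; P₀ = 0.055661
Lq = P₀·a^c·ρ/(c!(1−ρ)²) = 0.07722
Wq = Lq/λ = 0.07722/24.7 = 0.003126 hr
W = Wq + 1/μ = 0.003126 + 0.11641 = 0.11954 hr

Final: 0.11954 hr


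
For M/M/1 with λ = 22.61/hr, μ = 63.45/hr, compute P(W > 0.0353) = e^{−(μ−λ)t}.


W ~ Exponential(μ−λ) for M/M/1.
μ − λ = 63.45 − 22.61 = 40.8400
P(W > t) = e^{−(μ−λ)t} = e^{−1.4417} = 0.236537

Final: 0.236537


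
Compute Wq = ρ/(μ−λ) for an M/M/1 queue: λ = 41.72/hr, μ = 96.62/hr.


ρ = 41.72/96.62 = 0.4318
Wq = ρ/(μ−λ) = 0.4318/(96.62 − 41.72) = 0.4318/54.90 = 0.007865 hr

Final: 0.007865 hr


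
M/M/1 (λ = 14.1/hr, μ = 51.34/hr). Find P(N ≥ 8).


ρ = 14.1/51.34 = 0.2746
P(N ≥ n) = ρ^n = 0.2746^8 = 0.00003237

Final: 0.00003237


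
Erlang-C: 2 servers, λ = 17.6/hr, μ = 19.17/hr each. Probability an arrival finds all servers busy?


a = λ/μ = 0.9181; ρ = a/2 = 0.4591
P₀ = 0.370754 (from M/M/c formula)
C(c,a) = [a^c/(c!(1−ρ))]·P₀ = [0.84291/(2·0.5409)]·0.370754
= 0.77910·0.370754 = 0.288856

Final: 0.288856


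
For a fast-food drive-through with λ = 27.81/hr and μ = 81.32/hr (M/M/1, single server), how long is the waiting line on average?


ρ = 27.81/81.32 = 0.3420
Lq = ρ²/(1−ρ) = 0.1170/0.6580 = 0.1777

Final: 0.1777


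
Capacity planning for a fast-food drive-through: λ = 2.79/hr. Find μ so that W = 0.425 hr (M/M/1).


W = 1/(μ−λ) ⇒ μ − λ = 1/W = 1/0.425 = 2.3529
μ = λ + 1/W = 2.79 + 2.3529 = 5.1429 per hr

Final: 5.1429 /hr


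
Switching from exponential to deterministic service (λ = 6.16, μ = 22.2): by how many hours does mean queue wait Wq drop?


ρ = 6.16/22.2 = 0.2775
Wq(M/M/1) = ρ/(μ−λ) = 0.2775/16.04 = 0.01730 hr
Wq(M/D/1) = ρ/(2(μ−λ)) = 0.008650 hr
Savings = 0.01730 − 0.008650 = 0.008650 hr

Final: 0.008650 hr


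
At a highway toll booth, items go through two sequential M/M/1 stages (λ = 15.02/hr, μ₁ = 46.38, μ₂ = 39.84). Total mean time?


Each node sees arrival rate λ = 15.02/hr (tandem ⇒ throughput preserved).
W₁ = 1/(μ₁−λ) = 1/(46.38−15.02) = 0.03189 hr
W₂ = 1/(μ₂−λ) = 1/(39.84−15.02) = 0.04029 hr
W_total = W₁ + W₂ = 0.03189 + 0.04029 = 0.07218 hr

Final: 0.07218 hr


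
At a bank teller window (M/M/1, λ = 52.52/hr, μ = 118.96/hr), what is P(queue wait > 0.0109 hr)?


ρ = 52.52/118.96 = 0.4415
P(Wq > t) = ρ·e^{−(μ−λ)t} = 0.4415·e^{−0.7242}
= 0.4415·0.484714 = 0.213998

Final: 0.213998


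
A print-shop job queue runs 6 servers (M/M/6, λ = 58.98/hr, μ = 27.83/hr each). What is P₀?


a = λ/μ = 58.98/27.83 = 2.1193; ρ = a/c = 0.3532
Σ_{k=0}^{5} a^k/k! (terms k=0..5) = 1.00000 + 2.11930 + 2.24571 + 1.58644 + 0.84053 + 0.35627 = 8.14824
Tail: a^6/(6!(1−ρ)) = 90.60442/(720·0.6468) = 0.19456
P₀ = 1/(8.14824 + 0.19456) = 1/8.34281 = 0.119864

Final: 0.119864


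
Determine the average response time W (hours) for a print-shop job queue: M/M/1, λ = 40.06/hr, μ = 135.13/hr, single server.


W = 1/(μ−λ) = 1/(135.13 − 40.06) = 1/95.07 = 0.01052 hr

Final: 0.01052 hr


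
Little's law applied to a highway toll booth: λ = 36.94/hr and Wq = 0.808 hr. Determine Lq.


Lq = λWq = 36.94·0.808 = 29.8475

Final: 29.8475


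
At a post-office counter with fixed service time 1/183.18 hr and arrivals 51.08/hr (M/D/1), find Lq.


ρ = 51.08/183.18 = 0.2789
M/D/1: Lq = ρ²/(2(1−ρ)) = 0.07776/(2·0.7211) = 0.05391

Final: 0.05391


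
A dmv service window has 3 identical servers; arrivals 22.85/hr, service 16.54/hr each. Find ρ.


ρ = λ/(cμ) = 22.85/(3·16.54) = 22.85/49.62 = 0.4605

Final: 0.4605


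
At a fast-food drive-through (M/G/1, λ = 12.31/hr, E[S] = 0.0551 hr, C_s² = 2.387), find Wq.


ρ = λ·E[S] = 12.31·0.0551 = 0.6783
E[S²] = E[S]²(1+C_s²) = 0.0551²·(1+2.387) = 0.010283
Wq = λ·E[S²]/(2(1−ρ)) = 12.31·0.010283/(2·0.3217) = 0.19673 hr

Final: 0.19673 hr


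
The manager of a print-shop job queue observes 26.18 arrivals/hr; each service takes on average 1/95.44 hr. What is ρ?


ρ = λ/μ = 26.18/95.44 = 0.2743

Final: 0.2743


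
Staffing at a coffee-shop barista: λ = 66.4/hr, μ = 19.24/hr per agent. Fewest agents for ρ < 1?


Stability requires cμ > λ ⇔ c > λ/μ.
λ/μ = 66.4/19.24 = 3.4511
Minimum integer c = ⌊3.4511⌋ + 1 = 4
Check: 4·19.24 = 76.96 > 66.4, while 3·19.24 = 57.72 ≤ 66.4

Final: 4 servers


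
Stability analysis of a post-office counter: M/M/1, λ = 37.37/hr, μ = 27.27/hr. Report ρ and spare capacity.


Total capacity cμ = 1·27.27 = 27.27/hr
ρ = λ/(cμ) = 37.37/27.27 = 1.3704
Stable ⇔ ρ < 1: NO
Spare capacity = cμ − λ = 27.27 − 37.37 = -10.10/hr

Final: ρ = 1.3704; unstable; margin = -10.10/hr


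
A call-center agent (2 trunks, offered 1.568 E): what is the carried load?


B(2,1.568) = 0.323732 (Erlang-B)
Carried load = a(1 − B) = 1.568·(1 − 0.323732) = 1.568·0.676268 = 1.0604 E

Final: 1.0604 Erlangs


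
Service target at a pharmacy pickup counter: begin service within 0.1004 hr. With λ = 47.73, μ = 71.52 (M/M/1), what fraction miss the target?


ρ = 47.73/71.52 = 0.6674
P(Wq > t) = ρ·e^{−(μ−λ)t} = 0.6674·e^{−2.3885}
= 0.6674·0.091766 = 0.061241

Final: 0.061241


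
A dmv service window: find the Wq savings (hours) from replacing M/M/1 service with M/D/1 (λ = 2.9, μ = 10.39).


ρ = 2.9/10.39 = 0.2791
Wq(M/M/1) = ρ/(μ−λ) = 0.2791/7.49 = 0.03726 hr
Wq(M/D/1) = ρ/(2(μ−λ)) = 0.01863 hr
Savings = 0.03726 − 0.01863 = 0.01863 hr

Final: 0.01863 hr


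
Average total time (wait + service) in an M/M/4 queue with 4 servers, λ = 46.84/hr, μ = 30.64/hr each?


a = 1.5287; ρ = 0.3822; P₀ = 0.214547
Lq = P₀·a^c·ρ/(c!(1−ρ)²) = 0.04888
Wq = Lq/λ = 0.04888/46.84 = 0.001044 hr
W = Wq + 1/μ = 0.001044 + 0.03264 = 0.03368 hr

Final: 0.03368 hr


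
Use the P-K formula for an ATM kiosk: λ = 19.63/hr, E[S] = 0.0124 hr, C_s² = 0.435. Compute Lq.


ρ = λ·E[S] = 19.63·0.0124 = 0.2434
Lq = ρ²(1+C_s²)/(2(1−ρ)) = 0.05925·(1+0.435)/(2·0.7566)
= 0.05925·1.4350/1.5132 = 0.05619

Final: 0.05619


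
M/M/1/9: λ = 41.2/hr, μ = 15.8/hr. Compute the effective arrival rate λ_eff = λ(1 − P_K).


ρ = 2.6076; P_K = (1−ρ)ρ^9/(1−ρ^10) = 0.616547
λ_eff = λ(1 − P_K) = 41.2·(1 − 0.616547) = 41.2·0.383453 = 15.7983 /hr

Final: 15.7983 /hr


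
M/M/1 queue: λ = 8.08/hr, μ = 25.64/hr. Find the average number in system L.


ρ = λ/μ = 8.08/25.64 = 0.3151
L = ρ/(1−ρ) = 0.3151/(1 − 0.3151) = 0.3151/0.6849 = 0.4601

Final: 0.4601


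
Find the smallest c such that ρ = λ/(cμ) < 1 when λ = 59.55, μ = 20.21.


Stability requires cμ > λ ⇔ c > λ/μ.
λ/μ = 59.55/20.21 = 2.9466
Minimum integer c = ⌊2.9466⌋ + 1 = 3
Check: 3·20.21 = 60.63 > 59.55, while 2·20.21 = 40.42 ≤ 59.55

Final: 3 servers


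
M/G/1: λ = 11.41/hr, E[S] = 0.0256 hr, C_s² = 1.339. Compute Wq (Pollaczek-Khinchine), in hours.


ρ = λ·E[S] = 11.41·0.0256 = 0.2921
E[S²] = E[S]²(1+C_s²) = 0.0256²·(1+1.339) = 0.001533
Wq = λ·E[S²]/(2(1−ρ)) = 11.41·0.001533/(2·0.7079) = 0.01235 hr

Final: 0.01235 hr


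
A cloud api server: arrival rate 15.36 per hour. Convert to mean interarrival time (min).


Mean interarrival time = 1/λ = 1/15.36 hour = 0.06510 hour
In minutes: 0.06510 × 60 = 3.9062 min

Final: 3.9062 min


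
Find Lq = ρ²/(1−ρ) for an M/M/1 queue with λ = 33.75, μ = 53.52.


ρ = 33.75/53.52 = 0.6306
Lq = ρ²/(1−ρ) = 0.3977/0.3694 = 1.0765

Final: 1.0765


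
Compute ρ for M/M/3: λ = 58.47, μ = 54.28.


ρ = λ/(cμ) = 58.47/(3·54.28) = 58.47/162.84 = 0.3591

Final: 0.3591


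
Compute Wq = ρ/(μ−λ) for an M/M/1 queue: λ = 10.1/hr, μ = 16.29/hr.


ρ = 10.1/16.29 = 0.6200
Wq = ρ/(μ−λ) = 0.6200/(16.29 − 10.1) = 0.6200/6.19 = 0.1002 hr

Final: 0.1002 hr


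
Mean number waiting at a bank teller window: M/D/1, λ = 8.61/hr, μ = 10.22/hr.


ρ = 8.61/10.22 = 0.8425
M/D/1: Lq = ρ²/(2(1−ρ)) = 0.7097/(2·0.1575) = 2.25268

Final: 2.25268


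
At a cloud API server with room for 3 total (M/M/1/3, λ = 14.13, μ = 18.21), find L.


ρ = 14.13/18.21 = 0.7759
L = ρ[1 − (K+1)ρ^K + Kρ^(K+1)] / [(1−ρ)(1−ρ^(K+1))]
Numerator: 0.7759·(1 − 4·0.467193 + 3·0.362517) = 0.169761
Denominator: (0.2241)·(0.637483) = 0.142830
L = 0.169761/0.142830 = 1.1886

Final: 1.1886


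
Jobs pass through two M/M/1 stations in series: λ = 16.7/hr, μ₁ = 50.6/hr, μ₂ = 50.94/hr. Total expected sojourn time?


Each node sees arrival rate λ = 16.7/hr (tandem ⇒ throughput preserved).
W₁ = 1/(μ₁−λ) = 1/(50.6−16.7) = 0.02950 hr
W₂ = 1/(μ₂−λ) = 1/(50.94−16.7) = 0.02921 hr
W_total = W₁ + W₂ = 0.02950 + 0.02921 = 0.05870 hr

Final: 0.05870 hr


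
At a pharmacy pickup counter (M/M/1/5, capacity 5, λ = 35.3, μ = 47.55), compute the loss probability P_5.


ρ = λ/μ = 35.3/47.55 = 0.7424
P_K = (1−ρ)ρ^K/(1−ρ^(K+1)) = (0.2576·0.225487)/(1 − 0.167396)
= 0.058091/0.832604 = 0.069770

Final: 0.069770


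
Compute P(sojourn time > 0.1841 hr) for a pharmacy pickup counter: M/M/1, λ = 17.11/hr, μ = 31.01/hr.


W ~ Exponential(μ−λ) for M/M/1.
μ − λ = 31.01 − 17.11 = 13.9000
P(W > t) = e^{−(μ−λ)t} = e^{−2.5590} = 0.077383

Final: 0.077383


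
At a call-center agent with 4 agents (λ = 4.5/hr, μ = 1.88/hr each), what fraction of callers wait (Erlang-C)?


a = λ/μ = 2.3936; ρ = a/4 = 0.5984
P₀ = 0.083684 (from M/M/c formula)
C(c,a) = [a^c/(c!(1−ρ))]·P₀ = [32.82605/(24·0.4016)]·0.083684
= 3.40579·0.083684 = 0.285009

Final: 0.285009


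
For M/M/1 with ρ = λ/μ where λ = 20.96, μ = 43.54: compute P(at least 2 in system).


ρ = 20.96/43.54 = 0.4814
P(N ≥ n) = ρ^n = 0.4814^2 = 0.231743

Final: 0.231743


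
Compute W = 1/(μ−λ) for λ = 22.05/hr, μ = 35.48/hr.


W = 1/(μ−λ) = 1/(35.48 − 22.05) = 1/13.43 = 0.07446 hr

Final: 0.07446 hr


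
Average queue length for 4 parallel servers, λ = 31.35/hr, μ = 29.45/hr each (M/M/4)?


a = λ/μ = 1.0645; ρ = a/4 = 0.2661
P₀ = 0.344225
Lq = P₀·a^c·ρ / (c!·(1−ρ)²) = 0.344225·1.28413·0.2661/(24·0.53857)
= 0.009101

Final: 0.009101


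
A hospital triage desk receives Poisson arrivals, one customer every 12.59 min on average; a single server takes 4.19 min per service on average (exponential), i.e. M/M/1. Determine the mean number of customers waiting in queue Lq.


λ = 60/12.59 = 4.7657 /hr
μ = 60/4.19 = 14.3198 /hr
ρ = λ/μ = 4.7657/14.3198 = 0.3328
Lq = ρ²/(1−ρ) = 0.1108/0.6672 = 0.1660

Final: 0.1660


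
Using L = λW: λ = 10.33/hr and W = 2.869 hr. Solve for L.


L = λW = 10.33·2.869 = 29.6368

Final: 29.6368


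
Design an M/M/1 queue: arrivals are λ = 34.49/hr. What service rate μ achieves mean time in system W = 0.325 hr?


W = 1/(μ−λ) ⇒ μ − λ = 1/W = 1/0.325 = 3.0769
μ = λ + 1/W = 34.49 + 3.0769 = 37.5669 per hr

Final: 37.5669 /hr


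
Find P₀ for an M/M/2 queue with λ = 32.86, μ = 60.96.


a = λ/μ = 32.86/60.96 = 0.5390; ρ = a/c = 0.2695
Σ_{k=0}^{1} a^k/k! (terms k=0..1) = 1.00000 + 0.53904 = 1.53904
Tail: a^2/(2!(1−ρ)) = 0.29057/(2·0.7305) = 0.19889
P₀ = 1/(1.53904 + 0.19889) = 1/1.73793 = 0.575397

Final: 0.575397


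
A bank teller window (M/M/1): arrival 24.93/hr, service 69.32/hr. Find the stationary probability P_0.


ρ = 24.93/69.32 = 0.3596
P_n = (1−ρ)·ρ^n = (1 − 0.3596)·0.3596^0 = 0.6404·1.000000 = 0.640364

Final: 0.640364


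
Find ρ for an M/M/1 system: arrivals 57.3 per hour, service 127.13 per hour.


ρ = λ/μ = 57.3/127.13 = 0.4507

Final: 0.4507


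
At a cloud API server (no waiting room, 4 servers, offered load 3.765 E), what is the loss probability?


B(c,a) = (a^c/c!) / Σ_{k=0}^{c} a^k/k!
a^4/4! = 8.372375
Σ terms (k=0..4): 1.00000 + 3.76500 + 7.08761 + 8.89495 + 8.37238 = 29.119941
B = 8.372375/29.119941 = 0.287513

Final: 0.287513


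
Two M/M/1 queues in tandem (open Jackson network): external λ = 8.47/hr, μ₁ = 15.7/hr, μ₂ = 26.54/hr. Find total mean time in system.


Each node sees arrival rate λ = 8.47/hr (tandem ⇒ throughput preserved).
W₁ = 1/(μ₁−λ) = 1/(15.7−8.47) = 0.13831 hr
W₂ = 1/(μ₂−λ) = 1/(26.54−8.47) = 0.05534 hr
W_total = W₁ + W₂ = 0.13831 + 0.05534 = 0.19365 hr

Final: 0.19365 hr


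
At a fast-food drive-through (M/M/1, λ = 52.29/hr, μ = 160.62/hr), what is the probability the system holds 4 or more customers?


ρ = 52.29/160.62 = 0.3256
P(N ≥ n) = ρ^n = 0.3256^4 = 0.011232

Final: 0.011232


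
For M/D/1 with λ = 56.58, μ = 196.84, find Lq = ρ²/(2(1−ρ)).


ρ = 56.58/196.84 = 0.2874
M/D/1: Lq = ρ²/(2(1−ρ)) = 0.08262/(2·0.7126) = 0.05798

Final: 0.05798


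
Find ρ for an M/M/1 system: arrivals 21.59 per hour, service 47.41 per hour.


ρ = λ/μ = 21.59/47.41 = 0.4554

Final: 0.4554


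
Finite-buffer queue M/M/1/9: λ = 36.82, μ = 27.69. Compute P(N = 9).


ρ = λ/μ = 36.82/27.69 = 1.3297
P_K = (1−ρ)ρ^K/(1−ρ^(K+1)) = (-0.3297·12.997130)/(1 − 17.282568)
= -4.285439/-16.282568 = 0.263192

Final: 0.263192


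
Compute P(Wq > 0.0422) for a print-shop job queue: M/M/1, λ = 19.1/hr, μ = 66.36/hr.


ρ = 19.1/66.36 = 0.2878
P(Wq > t) = ρ·e^{−(μ−λ)t} = 0.2878·e^{−1.9944}
= 0.2878·0.136099 = 0.039173

Final: 0.039173


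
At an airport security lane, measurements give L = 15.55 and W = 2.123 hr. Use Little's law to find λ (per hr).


λ = L/W = 15.55/2.123 = 7.3245 /hr

Final: 7.3245 /hr


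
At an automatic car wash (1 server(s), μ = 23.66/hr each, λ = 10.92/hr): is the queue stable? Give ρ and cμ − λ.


Total capacity cμ = 1·23.66 = 23.66/hr
ρ = λ/(cμ) = 10.92/23.66 = 0.4615
Stable ⇔ ρ < 1: YES
Spare capacity = cμ − λ = 23.66 − 10.92 = 12.74/hr

Final: ρ = 0.4615; stable; margin = 12.74/hr


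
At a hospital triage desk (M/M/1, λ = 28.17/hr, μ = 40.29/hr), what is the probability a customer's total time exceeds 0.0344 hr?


W ~ Exponential(μ−λ) for M/M/1.
μ − λ = 40.29 − 28.17 = 12.1200
P(W > t) = e^{−(μ−λ)t} = e^{−0.4169} = 0.659068

Final: 0.659068


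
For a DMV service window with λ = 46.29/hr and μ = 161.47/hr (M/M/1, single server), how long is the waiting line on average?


ρ = 46.29/161.47 = 0.2867
Lq = ρ²/(1−ρ) = 0.08218/0.7133 = 0.1152

Final: 0.1152


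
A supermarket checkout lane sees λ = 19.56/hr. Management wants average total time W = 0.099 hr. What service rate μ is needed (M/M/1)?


W = 1/(μ−λ) ⇒ μ − λ = 1/W = 1/0.099 = 10.1010
μ = λ + 1/W = 19.56 + 10.1010 = 29.6610 per hr

Final: 29.6610 /hr


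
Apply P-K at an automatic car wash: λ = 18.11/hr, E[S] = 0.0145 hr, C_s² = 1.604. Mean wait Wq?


ρ = λ·E[S] = 18.11·0.0145 = 0.2626
E[S²] = E[S]²(1+C_s²) = 0.0145²·(1+1.604) = 0.0005475
Wq = λ·E[S²]/(2(1−ρ)) = 18.11·0.0005475/(2·0.7374) = 0.006723 hr

Final: 0.006723 hr


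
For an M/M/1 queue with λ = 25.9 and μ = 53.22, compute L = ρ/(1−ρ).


ρ = λ/μ = 25.9/53.22 = 0.4867
L = ρ/(1−ρ) = 0.4867/(1 − 0.4867) = 0.4867/0.5133 = 0.9480

Final: 0.9480


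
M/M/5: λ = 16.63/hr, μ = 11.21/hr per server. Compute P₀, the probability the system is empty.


a = λ/μ = 16.63/11.21 = 1.4835; ρ = a/c = 0.2967
Σ_{k=0}^{4} a^k/k! (terms k=0..4) = 1.00000 + 1.48350 + 1.10038 + 0.54414 + 0.20181 = 4.32982
Tail: a^5/(5!(1−ρ)) = 7.18511/(120·0.7033) = 0.08514
P₀ = 1/(4.32982 + 0.08514) = 1/4.41496 = 0.226503

Final: 0.226503


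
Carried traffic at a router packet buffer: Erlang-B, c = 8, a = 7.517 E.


B(8,7.517) = 0.208422 (Erlang-B)
Carried load = a(1 − B) = 7.517·(1 − 0.208422) = 7.517·0.791578 = 5.9503 E

Final: 5.9503 Erlangs


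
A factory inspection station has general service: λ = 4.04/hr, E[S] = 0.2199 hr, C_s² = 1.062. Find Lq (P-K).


ρ = λ·E[S] = 4.04·0.2199 = 0.8884
Lq = ρ²(1+C_s²)/(2(1−ρ)) = 0.7892·(1+1.062)/(2·0.1116)
= 0.7892·2.0620/0.2232 = 7.29108

Final: 7.29108


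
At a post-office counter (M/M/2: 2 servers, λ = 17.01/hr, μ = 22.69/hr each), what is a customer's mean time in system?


a = 0.7497; ρ = 0.3748; P₀ = 0.454720
Lq = P₀·a^c·ρ/(c!(1−ρ)²) = 0.12255
Wq = Lq/λ = 0.12255/17.01 = 0.007204 hr
W = Wq + 1/μ = 0.007204 + 0.04407 = 0.05128 hr

Final: 0.05128 hr


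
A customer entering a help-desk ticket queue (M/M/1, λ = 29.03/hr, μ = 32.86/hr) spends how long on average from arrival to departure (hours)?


W = 1/(μ−λ) = 1/(32.86 − 29.03) = 1/3.83 = 0.2611 hr

Final: 0.2611 hr


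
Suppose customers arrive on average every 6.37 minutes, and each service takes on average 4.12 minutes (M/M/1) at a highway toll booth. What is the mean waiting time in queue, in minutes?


λ = 60/6.37 = 9.4192 /hr
μ = 60/4.12 = 14.5631 /hr
ρ = λ/μ = 9.4192/14.5631 = 0.6468
Wq = ρ/(μ−λ) = 0.6468/(14.5631−9.4192) = 0.12574 hr
In minutes: 0.12574·60 = 7.544 min

Final: 7.544 min


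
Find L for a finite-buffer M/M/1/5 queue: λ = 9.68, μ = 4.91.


ρ = 9.68/4.91 = 1.9715
L = ρ[1 − (K+1)ρ^K + Kρ^(K+1)] / [(1−ρ)(1−ρ^(K+1))]
Numerator: 1.9715·(1 − 6·29.783061 + 5·58.716910) = 228.468080
Denominator: (-0.9715)·(-57.716910) = 56.071214
L = 228.468080/56.071214 = 4.0746

Final: 4.0746


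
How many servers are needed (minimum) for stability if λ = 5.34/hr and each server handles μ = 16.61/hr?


Stability requires cμ > λ ⇔ c > λ/μ.
λ/μ = 5.34/16.61 = 0.3215
Minimum integer c = ⌊0.3215⌋ + 1 = 1
Check: 1·16.61 = 16.61 > 5.34, while 0·16.61 = 0.00 ≤ 5.34

Final: 1 servers


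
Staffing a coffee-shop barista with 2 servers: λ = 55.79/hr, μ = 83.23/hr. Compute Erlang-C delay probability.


a = λ/μ = 0.6703; ρ = a/2 = 0.3352
P₀ = 0.497953 (from M/M/c formula)
C(c,a) = [a^c/(c!(1−ρ))]·P₀ = [0.44932/(2·0.6648)]·0.497953
= 0.33791·0.497953 = 0.168264

Final: 0.168264


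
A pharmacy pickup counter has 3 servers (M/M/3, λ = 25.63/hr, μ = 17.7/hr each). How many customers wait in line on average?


a = λ/μ = 1.4480; ρ = a/3 = 0.4827
P₀ = 0.223485
Lq = P₀·a^c·ρ / (c!·(1−ρ)²) = 0.223485·3.03617·0.4827/(6·0.26763)
= 0.20396

Final: 0.20396


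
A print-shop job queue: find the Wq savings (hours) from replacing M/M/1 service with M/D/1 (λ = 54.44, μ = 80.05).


ρ = 54.44/80.05 = 0.6801
Wq(M/M/1) = ρ/(μ−λ) = 0.6801/25.61 = 0.02656 hr
Wq(M/D/1) = ρ/(2(μ−λ)) = 0.01328 hr
Savings = 0.02656 − 0.01328 = 0.01328 hr

Final: 0.01328 hr


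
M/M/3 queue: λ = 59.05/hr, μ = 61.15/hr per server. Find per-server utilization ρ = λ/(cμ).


ρ = λ/(cμ) = 59.05/(3·61.15) = 59.05/183.45 = 0.3219

Final: 0.3219


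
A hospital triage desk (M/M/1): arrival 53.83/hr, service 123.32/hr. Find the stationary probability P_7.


ρ = 53.83/123.32 = 0.4365
P_n = (1−ρ)·ρ^n = (1 − 0.4365)·0.4365^7 = 0.5635·0.003020 = 0.001701

Final: 0.001701


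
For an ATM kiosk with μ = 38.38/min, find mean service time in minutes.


Mean service time = 1/μ = 1/38.38 minute = 0.02606 minute
In minutes: 0.02606 × 1 = 0.02606 min

Final: 0.02606 min


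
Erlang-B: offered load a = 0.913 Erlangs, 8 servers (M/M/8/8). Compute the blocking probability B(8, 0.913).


B(c,a) = (a^c/c!) / Σ_{k=0}^{c} a^k/k!
a^8/8! = 0.00001197
Σ terms (k=0..8): 1.00000 + 0.91300 + 0.41678 + 0.12684 + 0.02895 + 0.005287 + 0.0008044 + 0.0001049 + 0.00001197 = 2.491785
B = 0.00001197/2.491785 = 0.000004805

Final: 0.000004805


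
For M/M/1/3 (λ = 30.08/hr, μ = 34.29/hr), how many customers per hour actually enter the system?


ρ = 0.8772; P_K = (1−ρ)ρ^3/(1−ρ^4) = 0.203217
λ_eff = λ(1 − P_K) = 30.08·(1 − 0.203217) = 30.08·0.796783 = 23.9672 /hr

Final: 23.9672 /hr


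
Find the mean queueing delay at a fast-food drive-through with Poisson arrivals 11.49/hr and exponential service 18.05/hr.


ρ = 11.49/18.05 = 0.6366
Wq = ρ/(μ−λ) = 0.6366/(18.05 − 11.49) = 0.6366/6.56 = 0.09704 hr

Final: 0.09704 hr


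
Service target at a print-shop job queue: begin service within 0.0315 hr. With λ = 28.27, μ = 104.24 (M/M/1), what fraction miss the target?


ρ = 28.27/104.24 = 0.2712
P(Wq > t) = ρ·e^{−(μ−λ)t} = 0.2712·e^{−2.3931}
= 0.2712·0.091350 = 0.024774

Final: 0.024774


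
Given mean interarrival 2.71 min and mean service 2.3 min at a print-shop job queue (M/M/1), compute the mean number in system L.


λ = 60/2.71 = 22.1402 /hr
μ = 60/2.3 = 26.0870 /hr
ρ = λ/μ = 22.1402/26.0870 = 0.8487
L = ρ/(1−ρ) = 0.8487/0.1513 = 5.6098

Final: 5.6098


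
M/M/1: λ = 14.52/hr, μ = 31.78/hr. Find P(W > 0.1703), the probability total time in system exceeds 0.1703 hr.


W ~ Exponential(μ−λ) for M/M/1.
μ − λ = 31.78 − 14.52 = 17.2600
P(W > t) = e^{−(μ−λ)t} = e^{−2.9394} = 0.052899

Final: 0.052899


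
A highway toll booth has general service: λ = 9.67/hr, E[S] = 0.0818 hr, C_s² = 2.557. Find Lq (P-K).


ρ = λ·E[S] = 9.67·0.0818 = 0.7910
Lq = ρ²(1+C_s²)/(2(1−ρ)) = 0.6257·(1+2.557)/(2·0.2090)
= 0.6257·3.5570/0.4180 = 5.32451

Final: 5.32451


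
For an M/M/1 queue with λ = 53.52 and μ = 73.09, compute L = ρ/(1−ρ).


ρ = λ/μ = 53.52/73.09 = 0.7322
L = ρ/(1−ρ) = 0.7322/(1 − 0.7322) = 0.7322/0.2678 = 2.7348

Final: 2.7348


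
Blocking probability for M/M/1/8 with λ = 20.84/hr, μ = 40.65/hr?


ρ = λ/μ = 20.84/40.65 = 0.5127
P_K = (1−ρ)ρ^K/(1−ρ^(K+1)) = (0.4873·0.004772)/(1 − 0.002446)
= 0.002326/0.997554 = 0.002331

Final: 0.002331


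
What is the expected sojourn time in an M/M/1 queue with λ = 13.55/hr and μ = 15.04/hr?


W = 1/(μ−λ) = 1/(15.04 − 13.55) = 1/1.49 = 0.6711 hr

Final: 0.6711 hr


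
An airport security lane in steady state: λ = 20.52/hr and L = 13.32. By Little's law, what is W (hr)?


W = L/λ = 13.32/20.52 = 0.6491 hr

Final: 0.6491 hr


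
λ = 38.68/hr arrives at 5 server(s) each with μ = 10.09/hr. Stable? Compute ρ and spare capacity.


Total capacity cμ = 5·10.09 = 50.45/hr
ρ = λ/(cμ) = 38.68/50.45 = 0.7667
Stable ⇔ ρ < 1: YES
Spare capacity = cμ − λ = 50.45 − 38.68 = 11.77/hr

Final: ρ = 0.7667; stable; margin = 11.77/hr


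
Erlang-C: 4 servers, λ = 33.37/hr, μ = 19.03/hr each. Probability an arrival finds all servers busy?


a = λ/μ = 1.7535; ρ = a/4 = 0.4384
P₀ = 0.169746 (from M/M/c formula)
C(c,a) = [a^c/(c!(1−ρ))]·P₀ = [9.45518/(24·0.5616)]·0.169746
= 0.70149·0.169746 = 0.119075

Final: 0.119075


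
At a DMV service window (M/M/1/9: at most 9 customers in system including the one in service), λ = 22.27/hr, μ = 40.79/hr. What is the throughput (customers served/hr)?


ρ = 0.5460; P_K = (1−ρ)ρ^9/(1−ρ^10) = 0.001962
λ_eff = λ(1 − P_K) = 22.27·(1 − 0.001962) = 22.27·0.998038 = 22.2263 /hr

Final: 22.2263 /hr


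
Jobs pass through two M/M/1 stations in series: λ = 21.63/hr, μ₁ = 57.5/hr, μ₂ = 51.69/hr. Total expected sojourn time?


Each node sees arrival rate λ = 21.63/hr (tandem ⇒ throughput preserved).
W₁ = 1/(μ₁−λ) = 1/(57.5−21.63) = 0.02788 hr
W₂ = 1/(μ₂−λ) = 1/(51.69−21.63) = 0.03327 hr
W_total = W₁ + W₂ = 0.02788 + 0.03327 = 0.06115 hr

Final: 0.06115 hr


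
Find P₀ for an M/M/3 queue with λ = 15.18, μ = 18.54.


a = λ/μ = 15.18/18.54 = 0.8188; ρ = a/c = 0.2729
Σ_{k=0}^{2} a^k/k! (terms k=0..2) = 1.00000 + 0.81877 + 0.33519 = 2.15396
Tail: a^3/(3!(1−ρ)) = 0.54889/(6·0.7271) = 0.12582
P₀ = 1/(2.15396 + 0.12582) = 1/2.27978 = 0.438638

Final: 0.438638


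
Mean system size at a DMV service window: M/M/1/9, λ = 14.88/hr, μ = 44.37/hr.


ρ = 14.88/44.37 = 0.3354
L = ρ[1 − (K+1)ρ^K + Kρ^(K+1)] / [(1−ρ)(1−ρ^(K+1))]
Numerator: 0.3354·(1 − 10·0.00005366 + 9·0.00001799) = 0.335236
Denominator: (0.6646)·(0.999982) = 0.664626
L = 0.335236/0.664626 = 0.5044

Final: 0.5044


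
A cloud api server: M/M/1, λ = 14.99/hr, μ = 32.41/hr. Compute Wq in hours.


ρ = 14.99/32.41 = 0.4625
Wq = ρ/(μ−λ) = 0.4625/(32.41 − 14.99) = 0.4625/17.42 = 0.02655 hr

Final: 0.02655 hr


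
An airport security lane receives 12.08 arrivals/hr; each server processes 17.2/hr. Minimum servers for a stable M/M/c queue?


Stability requires cμ > λ ⇔ c > λ/μ.
λ/μ = 12.08/17.2 = 0.7023
Minimum integer c = ⌊0.7023⌋ + 1 = 1
Check: 1·17.2 = 17.20 > 12.08, while 0·17.2 = 0.00 ≤ 12.08

Final: 1 servers


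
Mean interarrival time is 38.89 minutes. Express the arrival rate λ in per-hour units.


λ = 1/(interarrival time) in consistent units.
1 hour = 60 min, so λ = 60/38.89 = 1.5428 per hour

Final: 1.5428 /hr


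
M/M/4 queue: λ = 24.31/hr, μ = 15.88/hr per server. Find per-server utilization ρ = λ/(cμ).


ρ = λ/(cμ) = 24.31/(4·15.88) = 24.31/63.52 = 0.3827

Final: 0.3827


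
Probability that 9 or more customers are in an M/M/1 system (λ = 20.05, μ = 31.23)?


ρ = 20.05/31.23 = 0.6420
P(N ≥ n) = ρ^n = 0.6420^9 = 0.018530

Final: 0.018530


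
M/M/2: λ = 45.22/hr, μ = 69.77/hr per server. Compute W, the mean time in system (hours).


a = 0.6481; ρ = 0.3241; P₀ = 0.510500
Lq = P₀·a^c·ρ/(c!(1−ρ)²) = 0.07605
Wq = Lq/λ = 0.07605/45.22 = 0.001682 hr
W = Wq + 1/μ = 0.001682 + 0.01433 = 0.01601 hr

Final: 0.01601 hr


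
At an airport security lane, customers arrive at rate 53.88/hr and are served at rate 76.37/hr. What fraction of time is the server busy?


ρ = λ/μ = 53.88/76.37 = 0.7055

Final: 0.7055


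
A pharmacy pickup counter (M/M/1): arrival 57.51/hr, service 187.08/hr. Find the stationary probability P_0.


ρ = 57.51/187.08 = 0.3074
P_n = (1−ρ)·ρ^n = (1 − 0.3074)·0.3074^0 = 0.6926·1.000000 = 0.692591

Final: 0.692591


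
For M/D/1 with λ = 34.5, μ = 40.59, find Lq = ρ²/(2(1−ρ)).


ρ = 34.5/40.59 = 0.8500
M/D/1: Lq = ρ²/(2(1−ρ)) = 0.7224/(2·0.1500) = 2.40753

Final: 2.40753


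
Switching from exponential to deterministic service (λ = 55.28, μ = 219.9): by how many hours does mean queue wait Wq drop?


ρ = 55.28/219.9 = 0.2514
Wq(M/M/1) = ρ/(μ−λ) = 0.2514/164.62 = 0.001527 hr
Wq(M/D/1) = ρ/(2(μ−λ)) = 0.0007635 hr
Savings = 0.001527 − 0.0007635 = 0.0007635 hr

Final: 0.0007635 hr


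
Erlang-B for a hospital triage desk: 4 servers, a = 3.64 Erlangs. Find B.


B(c,a) = (a^c/c!) / Σ_{k=0}^{c} a^k/k!
a^4/4! = 7.314663
Σ terms (k=0..4): 1.00000 + 3.64000 + 6.62480 + 8.03809 + 7.31466 = 26.617553
B = 7.314663/26.617553 = 0.274806

Final: 0.274806


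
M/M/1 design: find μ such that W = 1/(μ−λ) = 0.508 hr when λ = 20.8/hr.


W = 1/(μ−λ) ⇒ μ − λ = 1/W = 1/0.508 = 1.9685
μ = λ + 1/W = 20.8 + 1.9685 = 22.7685 per hr

Final: 22.7685 /hr


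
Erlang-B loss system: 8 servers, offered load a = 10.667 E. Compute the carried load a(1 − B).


B(8,10.667) = 0.368477 (Erlang-B)
Carried load = a(1 − B) = 10.667·(1 − 0.368477) = 10.667·0.631523 = 6.7365 E

Final: 6.7365 Erlangs


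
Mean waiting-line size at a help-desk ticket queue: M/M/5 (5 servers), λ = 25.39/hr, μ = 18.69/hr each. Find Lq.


a = λ/μ = 1.3585; ρ = a/5 = 0.2717
P₀ = 0.256812
Lq = P₀·a^c·ρ / (c!·(1−ρ)²) = 0.256812·4.62665·0.2717/(120·0.53043)
= 0.005072

Final: 0.005072


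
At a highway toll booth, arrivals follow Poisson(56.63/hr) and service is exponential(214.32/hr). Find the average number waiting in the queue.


ρ = 56.63/214.32 = 0.2642
Lq = ρ²/(1−ρ) = 0.06982/0.7358 = 0.09489

Final: 0.09489


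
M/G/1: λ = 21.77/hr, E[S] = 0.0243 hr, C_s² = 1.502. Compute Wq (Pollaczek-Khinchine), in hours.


ρ = λ·E[S] = 21.77·0.0243 = 0.5290
E[S²] = E[S]²(1+C_s²) = 0.0243²·(1+1.502) = 0.001477
Wq = λ·E[S²]/(2(1−ρ)) = 21.77·0.001477/(2·0.4710) = 0.03414 hr

Final: 0.03414 hr


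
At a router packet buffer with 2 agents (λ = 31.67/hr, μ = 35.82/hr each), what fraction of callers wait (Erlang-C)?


a = λ/μ = 0.8841; ρ = a/2 = 0.4421
P₀ = 0.386894 (from M/M/c formula)
C(c,a) = [a^c/(c!(1−ρ))]·P₀ = [0.78171/(2·0.5579)]·0.386894
= 0.70055·0.386894 = 0.271037

Final: 0.271037


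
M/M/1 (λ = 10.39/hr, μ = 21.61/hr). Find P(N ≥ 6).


ρ = 10.39/21.61 = 0.4808
P(N ≥ n) = ρ^n = 0.4808^6 = 0.012353

Final: 0.012353


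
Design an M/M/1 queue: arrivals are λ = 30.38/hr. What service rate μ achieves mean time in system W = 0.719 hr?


W = 1/(μ−λ) ⇒ μ − λ = 1/W = 1/0.719 = 1.3908
μ = λ + 1/W = 30.38 + 1.3908 = 31.7708 per hr

Final: 31.7708 /hr


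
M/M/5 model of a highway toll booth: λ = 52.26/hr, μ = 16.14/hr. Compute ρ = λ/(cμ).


ρ = λ/(cμ) = 52.26/(5·16.14) = 52.26/80.70 = 0.6476

Final: 0.6476


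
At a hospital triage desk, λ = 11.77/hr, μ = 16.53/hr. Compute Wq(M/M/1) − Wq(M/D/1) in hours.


ρ = 11.77/16.53 = 0.7120
Wq(M/M/1) = ρ/(μ−λ) = 0.7120/4.76 = 0.14959 hr
Wq(M/D/1) = ρ/(2(μ−λ)) = 0.07479 hr
Savings = 0.14959 − 0.07479 = 0.07479 hr

Final: 0.07479 hr


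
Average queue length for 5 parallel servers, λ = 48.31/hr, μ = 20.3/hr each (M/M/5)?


a = λ/μ = 2.3798; ρ = a/5 = 0.4760
P₀ = 0.090842
Lq = P₀·a^c·ρ / (c!·(1−ρ)²) = 0.090842·76.33171·0.4760/(120·0.27462)
= 0.10015

Final: 0.10015


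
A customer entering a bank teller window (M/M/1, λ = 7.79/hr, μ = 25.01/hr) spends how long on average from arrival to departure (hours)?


W = 1/(μ−λ) = 1/(25.01 − 7.79) = 1/17.22 = 0.05807 hr

Final: 0.05807 hr


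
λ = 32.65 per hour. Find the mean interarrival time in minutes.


Mean interarrival time = 1/λ = 1/32.65 hour = 0.03063 hour
In minutes: 0.03063 × 60 = 1.8377 min

Final: 1.8377 min


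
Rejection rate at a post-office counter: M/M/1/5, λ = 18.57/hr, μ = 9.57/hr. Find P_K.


ρ = λ/μ = 18.57/9.57 = 1.9404
P_K = (1−ρ)ρ^K/(1−ρ^(K+1)) = (-0.9404·27.510585)/(1 − 53.382609)
= -25.872024/-52.382609 = 0.493905

Final: 0.493905


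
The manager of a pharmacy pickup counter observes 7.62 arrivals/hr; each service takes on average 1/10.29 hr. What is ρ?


ρ = λ/μ = 7.62/10.29 = 0.7405

Final: 0.7405
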